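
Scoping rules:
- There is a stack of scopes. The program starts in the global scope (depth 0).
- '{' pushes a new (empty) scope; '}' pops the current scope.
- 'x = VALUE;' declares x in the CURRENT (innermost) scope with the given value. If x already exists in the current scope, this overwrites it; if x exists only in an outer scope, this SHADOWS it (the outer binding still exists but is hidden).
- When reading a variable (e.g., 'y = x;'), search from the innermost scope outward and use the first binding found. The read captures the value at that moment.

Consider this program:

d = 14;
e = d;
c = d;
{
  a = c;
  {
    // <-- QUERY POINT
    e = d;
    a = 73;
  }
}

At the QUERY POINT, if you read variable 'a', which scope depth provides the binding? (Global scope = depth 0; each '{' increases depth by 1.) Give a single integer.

Answer: 1

Derivation:
Step 1: declare d=14 at depth 0
Step 2: declare e=(read d)=14 at depth 0
Step 3: declare c=(read d)=14 at depth 0
Step 4: enter scope (depth=1)
Step 5: declare a=(read c)=14 at depth 1
Step 6: enter scope (depth=2)
Visible at query point: a=14 c=14 d=14 e=14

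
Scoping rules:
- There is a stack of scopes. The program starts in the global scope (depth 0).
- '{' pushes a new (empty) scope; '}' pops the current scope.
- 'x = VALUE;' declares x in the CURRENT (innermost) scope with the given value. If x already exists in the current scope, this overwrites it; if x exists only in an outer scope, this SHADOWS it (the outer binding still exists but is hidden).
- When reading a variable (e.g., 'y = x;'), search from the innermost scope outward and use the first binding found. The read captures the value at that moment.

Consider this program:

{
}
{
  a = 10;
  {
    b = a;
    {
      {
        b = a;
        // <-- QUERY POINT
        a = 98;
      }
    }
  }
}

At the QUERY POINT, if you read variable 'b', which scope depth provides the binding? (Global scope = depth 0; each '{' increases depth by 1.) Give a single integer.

Step 1: enter scope (depth=1)
Step 2: exit scope (depth=0)
Step 3: enter scope (depth=1)
Step 4: declare a=10 at depth 1
Step 5: enter scope (depth=2)
Step 6: declare b=(read a)=10 at depth 2
Step 7: enter scope (depth=3)
Step 8: enter scope (depth=4)
Step 9: declare b=(read a)=10 at depth 4
Visible at query point: a=10 b=10

Answer: 4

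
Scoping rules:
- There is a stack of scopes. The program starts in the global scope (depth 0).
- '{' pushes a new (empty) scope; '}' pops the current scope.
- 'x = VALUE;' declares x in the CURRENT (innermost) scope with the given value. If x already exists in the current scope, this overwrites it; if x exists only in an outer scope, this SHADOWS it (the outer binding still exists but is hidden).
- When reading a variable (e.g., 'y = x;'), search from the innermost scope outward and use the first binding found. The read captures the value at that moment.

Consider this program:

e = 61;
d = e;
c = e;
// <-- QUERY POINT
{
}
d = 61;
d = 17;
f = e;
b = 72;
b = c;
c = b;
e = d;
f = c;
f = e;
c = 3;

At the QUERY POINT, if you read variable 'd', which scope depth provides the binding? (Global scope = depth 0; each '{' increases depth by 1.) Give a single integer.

Answer: 0

Derivation:
Step 1: declare e=61 at depth 0
Step 2: declare d=(read e)=61 at depth 0
Step 3: declare c=(read e)=61 at depth 0
Visible at query point: c=61 d=61 e=61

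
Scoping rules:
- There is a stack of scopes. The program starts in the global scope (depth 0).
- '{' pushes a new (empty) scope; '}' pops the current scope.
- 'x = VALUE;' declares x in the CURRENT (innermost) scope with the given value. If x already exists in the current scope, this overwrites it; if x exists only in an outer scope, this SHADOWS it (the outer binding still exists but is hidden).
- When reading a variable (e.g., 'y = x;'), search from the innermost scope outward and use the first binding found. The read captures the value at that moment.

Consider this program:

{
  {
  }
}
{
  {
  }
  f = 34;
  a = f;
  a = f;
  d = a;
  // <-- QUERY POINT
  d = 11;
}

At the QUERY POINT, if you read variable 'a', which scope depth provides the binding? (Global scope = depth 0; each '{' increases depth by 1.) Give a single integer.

Answer: 1

Derivation:
Step 1: enter scope (depth=1)
Step 2: enter scope (depth=2)
Step 3: exit scope (depth=1)
Step 4: exit scope (depth=0)
Step 5: enter scope (depth=1)
Step 6: enter scope (depth=2)
Step 7: exit scope (depth=1)
Step 8: declare f=34 at depth 1
Step 9: declare a=(read f)=34 at depth 1
Step 10: declare a=(read f)=34 at depth 1
Step 11: declare d=(read a)=34 at depth 1
Visible at query point: a=34 d=34 f=34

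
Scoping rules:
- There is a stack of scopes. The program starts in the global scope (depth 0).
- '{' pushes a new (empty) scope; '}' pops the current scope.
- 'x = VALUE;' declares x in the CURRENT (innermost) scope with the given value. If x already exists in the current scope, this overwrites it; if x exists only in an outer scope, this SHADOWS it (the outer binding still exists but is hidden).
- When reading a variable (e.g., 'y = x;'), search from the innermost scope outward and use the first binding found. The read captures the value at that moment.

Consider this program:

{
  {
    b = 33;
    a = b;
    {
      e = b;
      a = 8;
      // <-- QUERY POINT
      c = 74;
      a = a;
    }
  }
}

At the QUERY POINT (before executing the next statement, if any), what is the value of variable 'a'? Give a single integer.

Step 1: enter scope (depth=1)
Step 2: enter scope (depth=2)
Step 3: declare b=33 at depth 2
Step 4: declare a=(read b)=33 at depth 2
Step 5: enter scope (depth=3)
Step 6: declare e=(read b)=33 at depth 3
Step 7: declare a=8 at depth 3
Visible at query point: a=8 b=33 e=33

Answer: 8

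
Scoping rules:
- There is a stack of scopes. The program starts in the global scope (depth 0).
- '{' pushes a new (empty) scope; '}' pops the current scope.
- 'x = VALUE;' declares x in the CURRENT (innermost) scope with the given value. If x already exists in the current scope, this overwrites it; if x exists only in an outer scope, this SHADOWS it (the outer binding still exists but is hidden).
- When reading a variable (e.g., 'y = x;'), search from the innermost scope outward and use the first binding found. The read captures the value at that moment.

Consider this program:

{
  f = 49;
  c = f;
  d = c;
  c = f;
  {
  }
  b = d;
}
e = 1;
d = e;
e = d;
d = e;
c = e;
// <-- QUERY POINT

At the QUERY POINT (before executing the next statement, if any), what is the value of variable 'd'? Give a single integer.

Step 1: enter scope (depth=1)
Step 2: declare f=49 at depth 1
Step 3: declare c=(read f)=49 at depth 1
Step 4: declare d=(read c)=49 at depth 1
Step 5: declare c=(read f)=49 at depth 1
Step 6: enter scope (depth=2)
Step 7: exit scope (depth=1)
Step 8: declare b=(read d)=49 at depth 1
Step 9: exit scope (depth=0)
Step 10: declare e=1 at depth 0
Step 11: declare d=(read e)=1 at depth 0
Step 12: declare e=(read d)=1 at depth 0
Step 13: declare d=(read e)=1 at depth 0
Step 14: declare c=(read e)=1 at depth 0
Visible at query point: c=1 d=1 e=1

Answer: 1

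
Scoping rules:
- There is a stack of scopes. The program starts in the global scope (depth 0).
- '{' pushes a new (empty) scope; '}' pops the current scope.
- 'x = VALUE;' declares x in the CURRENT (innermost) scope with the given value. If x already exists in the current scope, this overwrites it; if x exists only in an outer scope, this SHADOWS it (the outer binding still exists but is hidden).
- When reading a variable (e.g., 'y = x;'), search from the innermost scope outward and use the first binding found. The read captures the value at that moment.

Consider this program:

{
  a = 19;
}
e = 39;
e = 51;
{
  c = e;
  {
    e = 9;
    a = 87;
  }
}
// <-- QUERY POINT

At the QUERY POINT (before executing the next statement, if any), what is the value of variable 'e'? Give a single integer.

Step 1: enter scope (depth=1)
Step 2: declare a=19 at depth 1
Step 3: exit scope (depth=0)
Step 4: declare e=39 at depth 0
Step 5: declare e=51 at depth 0
Step 6: enter scope (depth=1)
Step 7: declare c=(read e)=51 at depth 1
Step 8: enter scope (depth=2)
Step 9: declare e=9 at depth 2
Step 10: declare a=87 at depth 2
Step 11: exit scope (depth=1)
Step 12: exit scope (depth=0)
Visible at query point: e=51

Answer: 51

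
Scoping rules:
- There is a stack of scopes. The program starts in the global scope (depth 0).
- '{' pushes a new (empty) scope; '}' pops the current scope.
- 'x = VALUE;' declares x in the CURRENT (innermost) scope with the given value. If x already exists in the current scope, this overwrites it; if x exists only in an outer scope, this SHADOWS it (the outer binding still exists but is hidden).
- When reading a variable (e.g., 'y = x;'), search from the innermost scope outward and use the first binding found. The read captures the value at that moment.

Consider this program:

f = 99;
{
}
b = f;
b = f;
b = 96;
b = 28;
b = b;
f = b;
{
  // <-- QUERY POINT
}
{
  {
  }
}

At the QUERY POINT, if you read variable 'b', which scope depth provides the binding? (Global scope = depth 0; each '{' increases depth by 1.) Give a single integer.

Step 1: declare f=99 at depth 0
Step 2: enter scope (depth=1)
Step 3: exit scope (depth=0)
Step 4: declare b=(read f)=99 at depth 0
Step 5: declare b=(read f)=99 at depth 0
Step 6: declare b=96 at depth 0
Step 7: declare b=28 at depth 0
Step 8: declare b=(read b)=28 at depth 0
Step 9: declare f=(read b)=28 at depth 0
Step 10: enter scope (depth=1)
Visible at query point: b=28 f=28

Answer: 0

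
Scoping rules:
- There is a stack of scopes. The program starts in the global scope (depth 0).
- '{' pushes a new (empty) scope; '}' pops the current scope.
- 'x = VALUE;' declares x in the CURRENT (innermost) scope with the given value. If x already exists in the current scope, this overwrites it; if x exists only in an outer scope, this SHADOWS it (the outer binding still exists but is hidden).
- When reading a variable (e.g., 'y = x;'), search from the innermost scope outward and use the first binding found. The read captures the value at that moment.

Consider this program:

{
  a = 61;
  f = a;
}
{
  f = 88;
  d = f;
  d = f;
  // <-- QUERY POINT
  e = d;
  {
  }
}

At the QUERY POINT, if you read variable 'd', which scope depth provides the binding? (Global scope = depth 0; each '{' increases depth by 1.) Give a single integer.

Answer: 1

Derivation:
Step 1: enter scope (depth=1)
Step 2: declare a=61 at depth 1
Step 3: declare f=(read a)=61 at depth 1
Step 4: exit scope (depth=0)
Step 5: enter scope (depth=1)
Step 6: declare f=88 at depth 1
Step 7: declare d=(read f)=88 at depth 1
Step 8: declare d=(read f)=88 at depth 1
Visible at query point: d=88 f=88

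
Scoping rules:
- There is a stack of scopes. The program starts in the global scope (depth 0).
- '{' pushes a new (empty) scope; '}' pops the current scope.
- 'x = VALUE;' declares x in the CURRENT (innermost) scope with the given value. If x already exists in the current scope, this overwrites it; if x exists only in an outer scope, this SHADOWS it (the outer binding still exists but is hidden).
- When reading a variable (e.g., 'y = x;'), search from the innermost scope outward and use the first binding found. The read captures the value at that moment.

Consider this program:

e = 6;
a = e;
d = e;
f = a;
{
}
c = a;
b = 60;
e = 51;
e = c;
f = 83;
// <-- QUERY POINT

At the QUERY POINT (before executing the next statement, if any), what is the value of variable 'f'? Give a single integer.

Answer: 83

Derivation:
Step 1: declare e=6 at depth 0
Step 2: declare a=(read e)=6 at depth 0
Step 3: declare d=(read e)=6 at depth 0
Step 4: declare f=(read a)=6 at depth 0
Step 5: enter scope (depth=1)
Step 6: exit scope (depth=0)
Step 7: declare c=(read a)=6 at depth 0
Step 8: declare b=60 at depth 0
Step 9: declare e=51 at depth 0
Step 10: declare e=(read c)=6 at depth 0
Step 11: declare f=83 at depth 0
Visible at query point: a=6 b=60 c=6 d=6 e=6 f=83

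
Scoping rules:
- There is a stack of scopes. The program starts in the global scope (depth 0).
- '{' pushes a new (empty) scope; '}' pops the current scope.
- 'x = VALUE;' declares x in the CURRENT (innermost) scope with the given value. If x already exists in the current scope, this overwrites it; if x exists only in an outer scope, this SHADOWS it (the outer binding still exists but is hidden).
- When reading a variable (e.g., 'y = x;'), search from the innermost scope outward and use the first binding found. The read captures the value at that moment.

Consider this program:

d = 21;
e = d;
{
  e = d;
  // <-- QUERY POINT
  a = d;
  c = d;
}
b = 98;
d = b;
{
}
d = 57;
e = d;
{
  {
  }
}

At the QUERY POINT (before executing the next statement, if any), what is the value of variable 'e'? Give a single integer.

Answer: 21

Derivation:
Step 1: declare d=21 at depth 0
Step 2: declare e=(read d)=21 at depth 0
Step 3: enter scope (depth=1)
Step 4: declare e=(read d)=21 at depth 1
Visible at query point: d=21 e=21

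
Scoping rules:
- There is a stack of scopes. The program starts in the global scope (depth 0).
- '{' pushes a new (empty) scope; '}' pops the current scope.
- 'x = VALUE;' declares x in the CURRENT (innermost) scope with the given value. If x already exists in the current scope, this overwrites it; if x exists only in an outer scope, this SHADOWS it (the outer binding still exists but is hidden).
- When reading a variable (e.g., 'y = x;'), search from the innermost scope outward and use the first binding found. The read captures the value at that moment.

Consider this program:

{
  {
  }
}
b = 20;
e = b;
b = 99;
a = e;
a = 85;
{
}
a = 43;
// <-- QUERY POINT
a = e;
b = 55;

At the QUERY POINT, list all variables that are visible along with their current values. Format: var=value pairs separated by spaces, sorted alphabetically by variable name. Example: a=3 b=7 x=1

Step 1: enter scope (depth=1)
Step 2: enter scope (depth=2)
Step 3: exit scope (depth=1)
Step 4: exit scope (depth=0)
Step 5: declare b=20 at depth 0
Step 6: declare e=(read b)=20 at depth 0
Step 7: declare b=99 at depth 0
Step 8: declare a=(read e)=20 at depth 0
Step 9: declare a=85 at depth 0
Step 10: enter scope (depth=1)
Step 11: exit scope (depth=0)
Step 12: declare a=43 at depth 0
Visible at query point: a=43 b=99 e=20

Answer: a=43 b=99 e=20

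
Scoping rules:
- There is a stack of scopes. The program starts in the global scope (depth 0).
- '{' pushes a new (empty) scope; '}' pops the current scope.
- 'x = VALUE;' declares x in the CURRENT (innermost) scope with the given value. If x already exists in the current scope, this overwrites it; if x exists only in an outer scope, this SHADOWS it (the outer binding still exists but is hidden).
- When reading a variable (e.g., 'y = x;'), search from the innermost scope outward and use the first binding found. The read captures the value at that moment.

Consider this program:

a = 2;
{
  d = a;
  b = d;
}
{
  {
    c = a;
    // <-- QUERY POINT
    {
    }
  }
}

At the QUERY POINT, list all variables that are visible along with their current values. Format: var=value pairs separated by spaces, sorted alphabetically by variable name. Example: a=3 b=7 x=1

Step 1: declare a=2 at depth 0
Step 2: enter scope (depth=1)
Step 3: declare d=(read a)=2 at depth 1
Step 4: declare b=(read d)=2 at depth 1
Step 5: exit scope (depth=0)
Step 6: enter scope (depth=1)
Step 7: enter scope (depth=2)
Step 8: declare c=(read a)=2 at depth 2
Visible at query point: a=2 c=2

Answer: a=2 c=2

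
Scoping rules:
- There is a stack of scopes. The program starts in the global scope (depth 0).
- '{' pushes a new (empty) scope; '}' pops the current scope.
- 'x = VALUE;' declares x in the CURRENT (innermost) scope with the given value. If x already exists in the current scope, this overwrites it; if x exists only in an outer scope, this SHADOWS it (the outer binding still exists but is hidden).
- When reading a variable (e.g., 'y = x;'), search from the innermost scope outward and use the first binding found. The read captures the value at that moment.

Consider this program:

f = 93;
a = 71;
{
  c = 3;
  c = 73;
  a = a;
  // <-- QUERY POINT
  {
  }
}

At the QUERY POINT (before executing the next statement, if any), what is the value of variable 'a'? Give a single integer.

Answer: 71

Derivation:
Step 1: declare f=93 at depth 0
Step 2: declare a=71 at depth 0
Step 3: enter scope (depth=1)
Step 4: declare c=3 at depth 1
Step 5: declare c=73 at depth 1
Step 6: declare a=(read a)=71 at depth 1
Visible at query point: a=71 c=73 f=93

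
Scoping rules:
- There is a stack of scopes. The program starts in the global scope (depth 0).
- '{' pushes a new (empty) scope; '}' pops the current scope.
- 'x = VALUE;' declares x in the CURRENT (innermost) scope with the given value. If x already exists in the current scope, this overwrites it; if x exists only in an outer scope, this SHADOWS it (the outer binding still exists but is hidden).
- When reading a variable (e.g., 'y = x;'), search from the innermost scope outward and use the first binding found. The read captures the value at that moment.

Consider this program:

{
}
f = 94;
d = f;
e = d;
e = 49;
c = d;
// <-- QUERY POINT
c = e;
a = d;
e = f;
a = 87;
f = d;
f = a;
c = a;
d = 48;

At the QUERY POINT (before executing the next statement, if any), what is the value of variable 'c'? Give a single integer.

Answer: 94

Derivation:
Step 1: enter scope (depth=1)
Step 2: exit scope (depth=0)
Step 3: declare f=94 at depth 0
Step 4: declare d=(read f)=94 at depth 0
Step 5: declare e=(read d)=94 at depth 0
Step 6: declare e=49 at depth 0
Step 7: declare c=(read d)=94 at depth 0
Visible at query point: c=94 d=94 e=49 f=94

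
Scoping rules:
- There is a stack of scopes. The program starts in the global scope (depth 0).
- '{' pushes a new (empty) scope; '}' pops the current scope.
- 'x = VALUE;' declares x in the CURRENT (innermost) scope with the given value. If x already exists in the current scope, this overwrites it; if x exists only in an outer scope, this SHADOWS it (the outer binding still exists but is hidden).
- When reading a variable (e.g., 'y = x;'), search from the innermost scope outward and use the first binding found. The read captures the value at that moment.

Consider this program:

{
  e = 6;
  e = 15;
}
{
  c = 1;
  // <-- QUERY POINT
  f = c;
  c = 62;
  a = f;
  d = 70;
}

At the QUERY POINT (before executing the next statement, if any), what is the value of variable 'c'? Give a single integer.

Answer: 1

Derivation:
Step 1: enter scope (depth=1)
Step 2: declare e=6 at depth 1
Step 3: declare e=15 at depth 1
Step 4: exit scope (depth=0)
Step 5: enter scope (depth=1)
Step 6: declare c=1 at depth 1
Visible at query point: c=1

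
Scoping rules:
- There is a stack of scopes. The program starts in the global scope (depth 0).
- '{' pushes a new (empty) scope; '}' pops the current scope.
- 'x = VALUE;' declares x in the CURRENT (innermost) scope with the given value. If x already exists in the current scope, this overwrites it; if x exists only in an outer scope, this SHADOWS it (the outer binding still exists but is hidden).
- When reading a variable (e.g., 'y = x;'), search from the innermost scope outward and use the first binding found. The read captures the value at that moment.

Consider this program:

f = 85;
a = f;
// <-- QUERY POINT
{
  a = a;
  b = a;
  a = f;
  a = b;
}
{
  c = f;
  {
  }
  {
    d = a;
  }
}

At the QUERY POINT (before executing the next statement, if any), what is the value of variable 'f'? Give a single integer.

Answer: 85

Derivation:
Step 1: declare f=85 at depth 0
Step 2: declare a=(read f)=85 at depth 0
Visible at query point: a=85 f=85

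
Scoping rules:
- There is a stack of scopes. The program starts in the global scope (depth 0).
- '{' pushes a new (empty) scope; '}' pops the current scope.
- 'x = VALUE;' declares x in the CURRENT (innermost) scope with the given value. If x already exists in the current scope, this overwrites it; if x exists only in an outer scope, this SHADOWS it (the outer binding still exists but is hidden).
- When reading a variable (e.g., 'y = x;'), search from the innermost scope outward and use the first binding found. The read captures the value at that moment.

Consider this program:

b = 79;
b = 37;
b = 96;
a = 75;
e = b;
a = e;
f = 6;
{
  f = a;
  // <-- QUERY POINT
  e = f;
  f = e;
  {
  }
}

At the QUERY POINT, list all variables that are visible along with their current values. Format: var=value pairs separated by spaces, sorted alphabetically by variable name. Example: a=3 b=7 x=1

Answer: a=96 b=96 e=96 f=96

Derivation:
Step 1: declare b=79 at depth 0
Step 2: declare b=37 at depth 0
Step 3: declare b=96 at depth 0
Step 4: declare a=75 at depth 0
Step 5: declare e=(read b)=96 at depth 0
Step 6: declare a=(read e)=96 at depth 0
Step 7: declare f=6 at depth 0
Step 8: enter scope (depth=1)
Step 9: declare f=(read a)=96 at depth 1
Visible at query point: a=96 b=96 e=96 f=96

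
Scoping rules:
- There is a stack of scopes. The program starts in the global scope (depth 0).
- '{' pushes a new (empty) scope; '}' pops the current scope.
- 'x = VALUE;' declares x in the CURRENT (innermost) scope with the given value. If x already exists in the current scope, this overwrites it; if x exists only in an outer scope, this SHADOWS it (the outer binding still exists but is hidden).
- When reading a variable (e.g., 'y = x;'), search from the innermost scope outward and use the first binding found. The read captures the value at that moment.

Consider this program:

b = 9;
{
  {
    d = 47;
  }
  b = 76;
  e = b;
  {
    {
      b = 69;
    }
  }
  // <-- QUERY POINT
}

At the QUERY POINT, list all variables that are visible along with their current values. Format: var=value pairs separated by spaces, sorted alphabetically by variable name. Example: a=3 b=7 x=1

Step 1: declare b=9 at depth 0
Step 2: enter scope (depth=1)
Step 3: enter scope (depth=2)
Step 4: declare d=47 at depth 2
Step 5: exit scope (depth=1)
Step 6: declare b=76 at depth 1
Step 7: declare e=(read b)=76 at depth 1
Step 8: enter scope (depth=2)
Step 9: enter scope (depth=3)
Step 10: declare b=69 at depth 3
Step 11: exit scope (depth=2)
Step 12: exit scope (depth=1)
Visible at query point: b=76 e=76

Answer: b=76 e=76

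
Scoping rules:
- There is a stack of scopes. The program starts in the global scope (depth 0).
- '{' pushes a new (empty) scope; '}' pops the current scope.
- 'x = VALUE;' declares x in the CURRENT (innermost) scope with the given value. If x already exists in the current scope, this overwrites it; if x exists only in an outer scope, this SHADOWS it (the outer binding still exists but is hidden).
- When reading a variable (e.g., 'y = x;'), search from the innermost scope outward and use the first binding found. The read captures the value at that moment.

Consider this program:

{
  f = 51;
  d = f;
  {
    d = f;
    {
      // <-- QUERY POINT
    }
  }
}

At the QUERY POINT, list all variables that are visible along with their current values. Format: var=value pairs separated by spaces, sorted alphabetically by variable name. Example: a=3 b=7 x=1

Step 1: enter scope (depth=1)
Step 2: declare f=51 at depth 1
Step 3: declare d=(read f)=51 at depth 1
Step 4: enter scope (depth=2)
Step 5: declare d=(read f)=51 at depth 2
Step 6: enter scope (depth=3)
Visible at query point: d=51 f=51

Answer: d=51 f=51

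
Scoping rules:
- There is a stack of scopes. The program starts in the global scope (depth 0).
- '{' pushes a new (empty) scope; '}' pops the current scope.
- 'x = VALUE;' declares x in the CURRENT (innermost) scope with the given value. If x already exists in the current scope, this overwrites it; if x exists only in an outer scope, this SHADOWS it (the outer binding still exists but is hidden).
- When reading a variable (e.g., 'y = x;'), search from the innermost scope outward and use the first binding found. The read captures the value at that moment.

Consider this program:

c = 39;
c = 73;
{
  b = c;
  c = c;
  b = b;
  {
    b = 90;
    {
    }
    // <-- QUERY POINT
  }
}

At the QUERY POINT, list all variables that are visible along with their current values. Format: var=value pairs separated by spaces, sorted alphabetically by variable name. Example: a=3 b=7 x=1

Answer: b=90 c=73

Derivation:
Step 1: declare c=39 at depth 0
Step 2: declare c=73 at depth 0
Step 3: enter scope (depth=1)
Step 4: declare b=(read c)=73 at depth 1
Step 5: declare c=(read c)=73 at depth 1
Step 6: declare b=(read b)=73 at depth 1
Step 7: enter scope (depth=2)
Step 8: declare b=90 at depth 2
Step 9: enter scope (depth=3)
Step 10: exit scope (depth=2)
Visible at query point: b=90 c=73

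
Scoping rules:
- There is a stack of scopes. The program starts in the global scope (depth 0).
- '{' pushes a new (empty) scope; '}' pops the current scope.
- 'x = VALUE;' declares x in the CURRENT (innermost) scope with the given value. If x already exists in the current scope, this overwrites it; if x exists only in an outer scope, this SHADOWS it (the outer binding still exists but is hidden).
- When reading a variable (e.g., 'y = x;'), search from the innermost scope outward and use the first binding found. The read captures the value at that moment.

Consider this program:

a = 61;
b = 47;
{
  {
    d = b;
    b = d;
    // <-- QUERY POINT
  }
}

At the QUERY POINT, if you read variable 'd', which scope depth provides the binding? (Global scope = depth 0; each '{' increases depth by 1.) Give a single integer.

Step 1: declare a=61 at depth 0
Step 2: declare b=47 at depth 0
Step 3: enter scope (depth=1)
Step 4: enter scope (depth=2)
Step 5: declare d=(read b)=47 at depth 2
Step 6: declare b=(read d)=47 at depth 2
Visible at query point: a=61 b=47 d=47

Answer: 2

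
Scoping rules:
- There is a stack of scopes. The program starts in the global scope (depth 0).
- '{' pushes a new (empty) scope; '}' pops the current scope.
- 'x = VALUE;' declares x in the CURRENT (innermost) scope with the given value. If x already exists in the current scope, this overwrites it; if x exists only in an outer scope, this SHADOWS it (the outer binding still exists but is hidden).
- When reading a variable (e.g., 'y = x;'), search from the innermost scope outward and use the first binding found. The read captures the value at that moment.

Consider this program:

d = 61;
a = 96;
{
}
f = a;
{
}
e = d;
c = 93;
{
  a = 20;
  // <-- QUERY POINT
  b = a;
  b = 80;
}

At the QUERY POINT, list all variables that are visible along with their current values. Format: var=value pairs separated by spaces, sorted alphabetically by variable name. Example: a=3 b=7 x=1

Answer: a=20 c=93 d=61 e=61 f=96

Derivation:
Step 1: declare d=61 at depth 0
Step 2: declare a=96 at depth 0
Step 3: enter scope (depth=1)
Step 4: exit scope (depth=0)
Step 5: declare f=(read a)=96 at depth 0
Step 6: enter scope (depth=1)
Step 7: exit scope (depth=0)
Step 8: declare e=(read d)=61 at depth 0
Step 9: declare c=93 at depth 0
Step 10: enter scope (depth=1)
Step 11: declare a=20 at depth 1
Visible at query point: a=20 c=93 d=61 e=61 f=96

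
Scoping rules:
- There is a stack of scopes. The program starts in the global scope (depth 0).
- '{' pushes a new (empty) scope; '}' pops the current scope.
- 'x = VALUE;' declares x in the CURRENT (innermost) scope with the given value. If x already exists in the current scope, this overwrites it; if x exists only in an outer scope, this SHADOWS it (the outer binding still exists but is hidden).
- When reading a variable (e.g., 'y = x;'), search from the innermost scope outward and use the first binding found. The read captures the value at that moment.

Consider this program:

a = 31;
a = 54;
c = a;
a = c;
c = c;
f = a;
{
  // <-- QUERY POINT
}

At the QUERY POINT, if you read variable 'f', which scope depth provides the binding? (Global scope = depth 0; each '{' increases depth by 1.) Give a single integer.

Answer: 0

Derivation:
Step 1: declare a=31 at depth 0
Step 2: declare a=54 at depth 0
Step 3: declare c=(read a)=54 at depth 0
Step 4: declare a=(read c)=54 at depth 0
Step 5: declare c=(read c)=54 at depth 0
Step 6: declare f=(read a)=54 at depth 0
Step 7: enter scope (depth=1)
Visible at query point: a=54 c=54 f=54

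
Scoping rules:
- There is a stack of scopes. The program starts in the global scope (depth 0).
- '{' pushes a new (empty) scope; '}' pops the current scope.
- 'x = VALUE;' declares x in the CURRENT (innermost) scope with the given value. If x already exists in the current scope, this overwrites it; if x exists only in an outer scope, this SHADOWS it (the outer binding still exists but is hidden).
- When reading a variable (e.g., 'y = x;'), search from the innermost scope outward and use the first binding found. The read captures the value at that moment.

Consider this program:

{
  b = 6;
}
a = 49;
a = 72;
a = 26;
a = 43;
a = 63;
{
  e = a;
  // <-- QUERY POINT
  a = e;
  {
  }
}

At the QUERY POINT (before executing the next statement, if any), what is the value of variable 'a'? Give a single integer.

Step 1: enter scope (depth=1)
Step 2: declare b=6 at depth 1
Step 3: exit scope (depth=0)
Step 4: declare a=49 at depth 0
Step 5: declare a=72 at depth 0
Step 6: declare a=26 at depth 0
Step 7: declare a=43 at depth 0
Step 8: declare a=63 at depth 0
Step 9: enter scope (depth=1)
Step 10: declare e=(read a)=63 at depth 1
Visible at query point: a=63 e=63

Answer: 63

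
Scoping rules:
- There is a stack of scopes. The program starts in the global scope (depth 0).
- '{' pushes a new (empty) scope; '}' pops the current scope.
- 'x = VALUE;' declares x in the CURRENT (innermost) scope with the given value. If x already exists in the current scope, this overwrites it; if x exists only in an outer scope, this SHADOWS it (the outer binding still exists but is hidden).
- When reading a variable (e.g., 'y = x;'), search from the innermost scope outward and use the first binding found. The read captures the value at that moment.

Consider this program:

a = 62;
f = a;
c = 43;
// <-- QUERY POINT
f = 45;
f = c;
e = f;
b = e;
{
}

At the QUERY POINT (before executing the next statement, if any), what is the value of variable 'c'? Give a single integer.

Step 1: declare a=62 at depth 0
Step 2: declare f=(read a)=62 at depth 0
Step 3: declare c=43 at depth 0
Visible at query point: a=62 c=43 f=62

Answer: 43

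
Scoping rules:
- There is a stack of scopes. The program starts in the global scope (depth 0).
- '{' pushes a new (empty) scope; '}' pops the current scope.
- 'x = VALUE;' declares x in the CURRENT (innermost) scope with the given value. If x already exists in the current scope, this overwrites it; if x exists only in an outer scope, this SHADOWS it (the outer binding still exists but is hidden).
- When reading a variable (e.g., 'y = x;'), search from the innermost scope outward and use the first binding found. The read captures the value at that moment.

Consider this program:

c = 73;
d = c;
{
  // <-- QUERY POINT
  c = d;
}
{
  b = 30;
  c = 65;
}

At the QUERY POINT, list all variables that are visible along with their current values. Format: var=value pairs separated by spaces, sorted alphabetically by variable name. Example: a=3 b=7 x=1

Answer: c=73 d=73

Derivation:
Step 1: declare c=73 at depth 0
Step 2: declare d=(read c)=73 at depth 0
Step 3: enter scope (depth=1)
Visible at query point: c=73 d=73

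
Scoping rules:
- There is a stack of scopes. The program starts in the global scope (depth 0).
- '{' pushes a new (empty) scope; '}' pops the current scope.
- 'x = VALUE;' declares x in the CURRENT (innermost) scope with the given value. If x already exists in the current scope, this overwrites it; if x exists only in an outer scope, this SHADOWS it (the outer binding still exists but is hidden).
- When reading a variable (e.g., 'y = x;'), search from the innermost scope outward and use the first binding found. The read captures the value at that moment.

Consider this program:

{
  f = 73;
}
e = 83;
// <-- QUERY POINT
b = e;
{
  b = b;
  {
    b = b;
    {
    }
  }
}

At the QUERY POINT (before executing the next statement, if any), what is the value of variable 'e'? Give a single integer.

Answer: 83

Derivation:
Step 1: enter scope (depth=1)
Step 2: declare f=73 at depth 1
Step 3: exit scope (depth=0)
Step 4: declare e=83 at depth 0
Visible at query point: e=83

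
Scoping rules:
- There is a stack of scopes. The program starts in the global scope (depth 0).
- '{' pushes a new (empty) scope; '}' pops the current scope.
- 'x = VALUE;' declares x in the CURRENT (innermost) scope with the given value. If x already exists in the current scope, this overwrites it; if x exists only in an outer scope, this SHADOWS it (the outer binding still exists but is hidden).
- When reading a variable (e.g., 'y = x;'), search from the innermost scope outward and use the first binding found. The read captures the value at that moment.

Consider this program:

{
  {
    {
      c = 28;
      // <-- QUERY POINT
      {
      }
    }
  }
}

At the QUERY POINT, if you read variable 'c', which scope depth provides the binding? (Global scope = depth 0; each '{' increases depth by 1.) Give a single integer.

Answer: 3

Derivation:
Step 1: enter scope (depth=1)
Step 2: enter scope (depth=2)
Step 3: enter scope (depth=3)
Step 4: declare c=28 at depth 3
Visible at query point: c=28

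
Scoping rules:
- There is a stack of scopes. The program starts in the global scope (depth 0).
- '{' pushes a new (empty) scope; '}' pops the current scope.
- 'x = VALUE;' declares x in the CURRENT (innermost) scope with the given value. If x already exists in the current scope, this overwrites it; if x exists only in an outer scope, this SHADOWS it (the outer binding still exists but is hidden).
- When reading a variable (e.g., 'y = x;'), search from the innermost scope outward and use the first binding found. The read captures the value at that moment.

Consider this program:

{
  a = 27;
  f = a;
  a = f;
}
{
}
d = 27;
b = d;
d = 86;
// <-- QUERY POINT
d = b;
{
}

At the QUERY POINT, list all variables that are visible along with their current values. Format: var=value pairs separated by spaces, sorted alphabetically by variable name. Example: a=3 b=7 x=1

Answer: b=27 d=86

Derivation:
Step 1: enter scope (depth=1)
Step 2: declare a=27 at depth 1
Step 3: declare f=(read a)=27 at depth 1
Step 4: declare a=(read f)=27 at depth 1
Step 5: exit scope (depth=0)
Step 6: enter scope (depth=1)
Step 7: exit scope (depth=0)
Step 8: declare d=27 at depth 0
Step 9: declare b=(read d)=27 at depth 0
Step 10: declare d=86 at depth 0
Visible at query point: b=27 d=86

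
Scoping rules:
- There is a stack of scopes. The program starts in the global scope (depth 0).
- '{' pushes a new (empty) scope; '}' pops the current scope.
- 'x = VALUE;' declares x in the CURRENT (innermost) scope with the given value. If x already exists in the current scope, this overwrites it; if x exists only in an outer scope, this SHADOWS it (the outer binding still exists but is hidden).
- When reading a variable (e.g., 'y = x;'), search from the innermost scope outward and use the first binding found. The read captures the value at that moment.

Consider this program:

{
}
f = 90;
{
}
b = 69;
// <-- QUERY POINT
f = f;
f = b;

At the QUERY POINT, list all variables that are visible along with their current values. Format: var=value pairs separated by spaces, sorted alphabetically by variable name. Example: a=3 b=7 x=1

Answer: b=69 f=90

Derivation:
Step 1: enter scope (depth=1)
Step 2: exit scope (depth=0)
Step 3: declare f=90 at depth 0
Step 4: enter scope (depth=1)
Step 5: exit scope (depth=0)
Step 6: declare b=69 at depth 0
Visible at query point: b=69 f=90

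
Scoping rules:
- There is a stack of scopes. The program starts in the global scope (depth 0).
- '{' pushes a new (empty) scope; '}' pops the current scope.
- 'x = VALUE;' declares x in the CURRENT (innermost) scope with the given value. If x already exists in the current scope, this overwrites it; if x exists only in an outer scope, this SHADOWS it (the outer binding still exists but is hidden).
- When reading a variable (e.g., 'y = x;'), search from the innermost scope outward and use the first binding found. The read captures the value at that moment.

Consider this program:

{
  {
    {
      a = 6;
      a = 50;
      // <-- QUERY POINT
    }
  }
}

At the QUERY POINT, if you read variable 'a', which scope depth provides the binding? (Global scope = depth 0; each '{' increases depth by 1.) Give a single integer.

Answer: 3

Derivation:
Step 1: enter scope (depth=1)
Step 2: enter scope (depth=2)
Step 3: enter scope (depth=3)
Step 4: declare a=6 at depth 3
Step 5: declare a=50 at depth 3
Visible at query point: a=50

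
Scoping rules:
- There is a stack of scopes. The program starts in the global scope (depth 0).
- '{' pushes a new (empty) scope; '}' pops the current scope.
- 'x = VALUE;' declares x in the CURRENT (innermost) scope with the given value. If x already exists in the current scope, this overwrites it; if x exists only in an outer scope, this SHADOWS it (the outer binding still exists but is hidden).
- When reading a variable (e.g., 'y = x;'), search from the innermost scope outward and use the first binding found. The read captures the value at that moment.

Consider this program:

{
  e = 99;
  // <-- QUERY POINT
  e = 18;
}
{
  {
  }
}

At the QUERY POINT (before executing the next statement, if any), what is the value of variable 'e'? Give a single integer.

Step 1: enter scope (depth=1)
Step 2: declare e=99 at depth 1
Visible at query point: e=99

Answer: 99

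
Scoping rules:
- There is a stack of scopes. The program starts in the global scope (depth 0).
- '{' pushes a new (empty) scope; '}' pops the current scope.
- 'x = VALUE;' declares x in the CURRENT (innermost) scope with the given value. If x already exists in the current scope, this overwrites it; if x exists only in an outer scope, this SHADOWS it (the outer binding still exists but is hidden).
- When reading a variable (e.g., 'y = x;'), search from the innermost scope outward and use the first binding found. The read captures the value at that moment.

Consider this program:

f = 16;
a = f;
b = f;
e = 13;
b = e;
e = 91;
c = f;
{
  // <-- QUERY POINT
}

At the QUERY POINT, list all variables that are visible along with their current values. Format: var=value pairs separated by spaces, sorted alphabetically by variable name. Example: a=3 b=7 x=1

Answer: a=16 b=13 c=16 e=91 f=16

Derivation:
Step 1: declare f=16 at depth 0
Step 2: declare a=(read f)=16 at depth 0
Step 3: declare b=(read f)=16 at depth 0
Step 4: declare e=13 at depth 0
Step 5: declare b=(read e)=13 at depth 0
Step 6: declare e=91 at depth 0
Step 7: declare c=(read f)=16 at depth 0
Step 8: enter scope (depth=1)
Visible at query point: a=16 b=13 c=16 e=91 f=16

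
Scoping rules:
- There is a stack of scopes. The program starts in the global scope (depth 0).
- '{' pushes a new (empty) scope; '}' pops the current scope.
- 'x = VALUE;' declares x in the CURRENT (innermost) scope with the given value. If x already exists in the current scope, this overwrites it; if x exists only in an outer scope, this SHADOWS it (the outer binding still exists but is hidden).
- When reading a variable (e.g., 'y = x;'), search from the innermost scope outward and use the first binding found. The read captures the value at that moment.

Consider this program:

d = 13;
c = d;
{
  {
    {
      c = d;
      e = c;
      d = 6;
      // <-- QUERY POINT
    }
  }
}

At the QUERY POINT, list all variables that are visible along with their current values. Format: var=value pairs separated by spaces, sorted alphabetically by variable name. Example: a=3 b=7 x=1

Answer: c=13 d=6 e=13

Derivation:
Step 1: declare d=13 at depth 0
Step 2: declare c=(read d)=13 at depth 0
Step 3: enter scope (depth=1)
Step 4: enter scope (depth=2)
Step 5: enter scope (depth=3)
Step 6: declare c=(read d)=13 at depth 3
Step 7: declare e=(read c)=13 at depth 3
Step 8: declare d=6 at depth 3
Visible at query point: c=13 d=6 e=13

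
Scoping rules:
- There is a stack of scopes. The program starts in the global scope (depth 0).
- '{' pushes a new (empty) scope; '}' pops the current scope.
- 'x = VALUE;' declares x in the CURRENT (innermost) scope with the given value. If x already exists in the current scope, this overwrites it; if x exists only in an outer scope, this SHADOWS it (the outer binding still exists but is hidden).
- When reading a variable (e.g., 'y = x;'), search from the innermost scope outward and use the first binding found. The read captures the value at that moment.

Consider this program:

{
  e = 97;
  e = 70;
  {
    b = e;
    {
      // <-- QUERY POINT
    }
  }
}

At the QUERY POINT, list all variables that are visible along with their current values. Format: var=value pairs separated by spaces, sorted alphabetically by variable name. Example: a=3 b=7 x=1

Answer: b=70 e=70

Derivation:
Step 1: enter scope (depth=1)
Step 2: declare e=97 at depth 1
Step 3: declare e=70 at depth 1
Step 4: enter scope (depth=2)
Step 5: declare b=(read e)=70 at depth 2
Step 6: enter scope (depth=3)
Visible at query point: b=70 e=70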